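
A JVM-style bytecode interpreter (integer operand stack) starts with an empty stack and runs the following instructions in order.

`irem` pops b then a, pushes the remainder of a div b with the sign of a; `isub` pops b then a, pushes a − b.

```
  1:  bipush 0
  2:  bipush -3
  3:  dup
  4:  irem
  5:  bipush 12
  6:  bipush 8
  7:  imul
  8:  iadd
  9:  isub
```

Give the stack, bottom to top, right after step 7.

bipush 0  : [0]
bipush -3 : [0, -3]
dup       : [0, -3, -3]
irem      : [0, 0]
bipush 12 : [0, 0, 12]
bipush 8  : [0, 0, 12, 8]
imul      : [0, 0, 96]

[0, 0, 96]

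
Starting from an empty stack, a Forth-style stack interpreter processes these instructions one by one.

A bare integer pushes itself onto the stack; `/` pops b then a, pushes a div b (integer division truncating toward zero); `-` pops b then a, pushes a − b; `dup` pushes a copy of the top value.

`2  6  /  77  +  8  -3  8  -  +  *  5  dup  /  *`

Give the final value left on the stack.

2   -> [2]
6   -> [2, 6]
/   -> [0]
77  -> [0, 77]
+   -> [77]
8   -> [77, 8]
-3  -> [77, 8, -3]
8   -> [77, 8, -3, 8]
-   -> [77, 8, -11]
+   -> [77, -3]
*   -> [-231]
5   -> [-231, 5]
dup -> [-231, 5, 5]
/   -> [-231, 1]
*   -> [-231]

-231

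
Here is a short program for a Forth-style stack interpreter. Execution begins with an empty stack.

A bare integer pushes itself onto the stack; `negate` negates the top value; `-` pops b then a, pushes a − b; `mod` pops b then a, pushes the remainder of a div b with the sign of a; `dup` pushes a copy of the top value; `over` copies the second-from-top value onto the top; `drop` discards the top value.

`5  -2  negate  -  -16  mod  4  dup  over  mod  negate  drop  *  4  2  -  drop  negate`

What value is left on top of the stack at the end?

-12

5      -> 5
-2     -> 5 -2
negate -> 5 2
-      -> 3
-16    -> 3 -16
mod    -> 3
4      -> 3 4
dup    -> 3 4 4
over   -> 3 4 4 4
mod    -> 3 4 0
negate -> 3 4 0
drop   -> 3 4
*      -> 12
4      -> 12 4
2      -> 12 4 2
-      -> 12 2
drop   -> 12
negate -> -12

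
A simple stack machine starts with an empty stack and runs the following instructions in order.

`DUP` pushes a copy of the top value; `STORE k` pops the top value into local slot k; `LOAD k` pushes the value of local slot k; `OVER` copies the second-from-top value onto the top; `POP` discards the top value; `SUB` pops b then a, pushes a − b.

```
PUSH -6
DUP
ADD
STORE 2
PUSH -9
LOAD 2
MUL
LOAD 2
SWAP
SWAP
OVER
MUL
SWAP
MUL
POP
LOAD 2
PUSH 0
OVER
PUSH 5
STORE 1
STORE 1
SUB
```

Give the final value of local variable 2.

PUSH -6 -> [-6]
DUP     -> [-6, -6]
ADD     -> [-12]
STORE 2 -> []
PUSH -9 -> [-9]
LOAD 2  -> [-9, -12]
MUL     -> [108]
LOAD 2  -> [108, -12]
SWAP    -> [-12, 108]
SWAP    -> [108, -12]
OVER    -> [108, -12, 108]
MUL     -> [108, -1296]
SWAP    -> [-1296, 108]
MUL     -> [-139968]
POP     -> []
LOAD 2  -> [-12]
PUSH 0  -> [-12, 0]
OVER    -> [-12, 0, -12]
PUSH 5  -> [-12, 0, -12, 5]
STORE 1 -> [-12, 0, -12]
STORE 1 -> [-12, 0]
SUB     -> [-12]

-12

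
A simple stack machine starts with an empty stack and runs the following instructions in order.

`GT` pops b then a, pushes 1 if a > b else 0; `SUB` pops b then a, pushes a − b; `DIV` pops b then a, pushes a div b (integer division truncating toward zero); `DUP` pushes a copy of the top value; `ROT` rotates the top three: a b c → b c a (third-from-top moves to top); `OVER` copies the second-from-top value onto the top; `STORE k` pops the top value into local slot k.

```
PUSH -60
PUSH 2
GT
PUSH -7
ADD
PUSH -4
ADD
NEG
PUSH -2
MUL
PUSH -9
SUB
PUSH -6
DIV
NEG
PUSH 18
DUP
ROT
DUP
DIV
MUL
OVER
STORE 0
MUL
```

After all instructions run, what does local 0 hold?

PUSH -60 -> [-60]
PUSH 2   -> [-60, 2]
GT       -> [0]
PUSH -7  -> [0, -7]
ADD      -> [-7]
PUSH -4  -> [-7, -4]
ADD      -> [-11]
NEG      -> [11]
PUSH -2  -> [11, -2]
MUL      -> [-22]
PUSH -9  -> [-22, -9]
SUB      -> [-13]
PUSH -6  -> [-13, -6]
DIV      -> [2]
NEG      -> [-2]
PUSH 18  -> [-2, 18]
DUP      -> [-2, 18, 18]
ROT      -> [18, 18, -2]
DUP      -> [18, 18, -2, -2]
DIV      -> [18, 18, 1]
MUL      -> [18, 18]
OVER     -> [18, 18, 18]
STORE 0  -> [18, 18]
MUL      -> [324]

18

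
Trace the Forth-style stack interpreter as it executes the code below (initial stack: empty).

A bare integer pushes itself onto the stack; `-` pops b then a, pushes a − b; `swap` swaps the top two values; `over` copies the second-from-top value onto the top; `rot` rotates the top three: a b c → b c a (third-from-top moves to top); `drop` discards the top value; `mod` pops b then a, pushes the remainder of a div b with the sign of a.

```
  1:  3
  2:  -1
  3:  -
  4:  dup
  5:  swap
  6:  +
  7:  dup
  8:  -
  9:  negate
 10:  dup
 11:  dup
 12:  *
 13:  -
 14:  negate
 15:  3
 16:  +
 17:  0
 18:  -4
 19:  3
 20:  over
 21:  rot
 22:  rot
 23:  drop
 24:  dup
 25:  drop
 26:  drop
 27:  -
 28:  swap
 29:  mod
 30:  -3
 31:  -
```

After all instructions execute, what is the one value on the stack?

3      -> 3
-1     -> 3 -1
-      -> 4
dup    -> 4 4
swap   -> 4 4
+      -> 8
dup    -> 8 8
-      -> 0
negate -> 0
dup    -> 0 0
dup    -> 0 0 0
*      -> 0 0
-      -> 0
negate -> 0
3      -> 0 3
+      -> 3
0      -> 3 0
-4     -> 3 0 -4
3      -> 3 0 -4 3
over   -> 3 0 -4 3 -4
rot    -> 3 0 3 -4 -4
rot    -> 3 0 -4 -4 3
drop   -> 3 0 -4 -4
dup    -> 3 0 -4 -4 -4
drop   -> 3 0 -4 -4
drop   -> 3 0 -4
-      -> 3 4
swap   -> 4 3
mod    -> 1
-3     -> 1 -3
-      -> 4

4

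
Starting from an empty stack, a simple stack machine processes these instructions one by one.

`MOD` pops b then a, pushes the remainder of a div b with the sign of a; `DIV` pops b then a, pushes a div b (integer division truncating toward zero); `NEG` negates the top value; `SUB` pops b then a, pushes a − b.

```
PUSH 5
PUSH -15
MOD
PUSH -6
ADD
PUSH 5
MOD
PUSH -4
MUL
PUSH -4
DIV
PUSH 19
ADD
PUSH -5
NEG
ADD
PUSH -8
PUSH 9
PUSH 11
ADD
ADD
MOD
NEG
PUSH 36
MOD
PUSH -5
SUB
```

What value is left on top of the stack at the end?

PUSH 5   → 5
PUSH -15 → 5 -15
MOD      → 5
PUSH -6  → 5 -6
ADD      → -1
PUSH 5   → -1 5
MOD      → -1
PUSH -4  → -1 -4
MUL      → 4
PUSH -4  → 4 -4
DIV      → -1
PUSH 19  → -1 19
ADD      → 18
PUSH -5  → 18 -5
NEG      → 18 5
ADD      → 23
PUSH -8  → 23 -8
PUSH 9   → 23 -8 9
PUSH 11  → 23 -8 9 11
ADD      → 23 -8 20
ADD      → 23 12
MOD      → 11
NEG      → -11
PUSH 36  → -11 36
MOD      → -11
PUSH -5  → -11 -5
SUB      → -6

-6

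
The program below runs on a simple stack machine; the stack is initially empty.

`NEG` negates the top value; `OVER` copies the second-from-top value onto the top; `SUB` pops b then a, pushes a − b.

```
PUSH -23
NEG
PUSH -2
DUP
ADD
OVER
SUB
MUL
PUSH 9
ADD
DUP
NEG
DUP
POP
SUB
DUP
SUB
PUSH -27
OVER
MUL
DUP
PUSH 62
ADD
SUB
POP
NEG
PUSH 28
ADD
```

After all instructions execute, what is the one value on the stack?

PUSH -23 : -23
NEG      : 23
PUSH -2  : 23 -2
DUP      : 23 -2 -2
ADD      : 23 -4
OVER     : 23 -4 23
SUB      : 23 -27
MUL      : -621
PUSH 9   : -621 9
ADD      : -612
DUP      : -612 -612
NEG      : -612 612
DUP      : -612 612 612
POP      : -612 612
SUB      : -1224
DUP      : -1224 -1224
SUB      : 0
PUSH -27 : 0 -27
OVER     : 0 -27 0
MUL      : 0 0
DUP      : 0 0 0
PUSH 62  : 0 0 0 62
ADD      : 0 0 62
SUB      : 0 -62
POP      : 0
NEG      : 0
PUSH 28  : 0 28
ADD      : 28

28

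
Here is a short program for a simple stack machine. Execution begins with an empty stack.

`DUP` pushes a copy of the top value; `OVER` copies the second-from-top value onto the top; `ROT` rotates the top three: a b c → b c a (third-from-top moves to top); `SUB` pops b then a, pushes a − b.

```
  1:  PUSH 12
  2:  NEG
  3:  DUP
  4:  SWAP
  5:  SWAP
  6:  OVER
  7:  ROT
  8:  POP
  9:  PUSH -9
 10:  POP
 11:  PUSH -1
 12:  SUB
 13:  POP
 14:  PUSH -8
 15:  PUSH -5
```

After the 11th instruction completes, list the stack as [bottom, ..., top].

PUSH 12 : [12]
NEG     : [-12]
DUP     : [-12, -12]
SWAP    : [-12, -12]
SWAP    : [-12, -12]
OVER    : [-12, -12, -12]
ROT     : [-12, -12, -12]
POP     : [-12, -12]
PUSH -9 : [-12, -12, -9]
POP     : [-12, -12]
PUSH -1 : [-12, -12, -1]

[-12, -12, -1]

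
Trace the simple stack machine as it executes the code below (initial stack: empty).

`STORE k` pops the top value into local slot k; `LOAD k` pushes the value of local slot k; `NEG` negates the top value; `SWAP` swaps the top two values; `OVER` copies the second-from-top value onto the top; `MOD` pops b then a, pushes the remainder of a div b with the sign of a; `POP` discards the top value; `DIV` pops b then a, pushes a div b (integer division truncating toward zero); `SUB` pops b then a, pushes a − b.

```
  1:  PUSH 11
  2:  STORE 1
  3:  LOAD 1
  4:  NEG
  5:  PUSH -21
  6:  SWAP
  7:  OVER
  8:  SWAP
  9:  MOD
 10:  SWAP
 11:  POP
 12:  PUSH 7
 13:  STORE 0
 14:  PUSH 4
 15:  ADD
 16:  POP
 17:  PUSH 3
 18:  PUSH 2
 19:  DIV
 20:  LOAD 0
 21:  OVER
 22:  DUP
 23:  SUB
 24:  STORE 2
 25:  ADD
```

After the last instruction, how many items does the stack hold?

1

PUSH 11  : 11
STORE 1  : (empty)
LOAD 1   : 11
NEG      : -11
PUSH -21 : -11 -21
SWAP     : -21 -11
OVER     : -21 -11 -21
SWAP     : -21 -21 -11
MOD      : -21 -10
SWAP     : -10 -21
POP      : -10
PUSH 7   : -10 7
STORE 0  : -10
PUSH 4   : -10 4
ADD      : -6
POP      : (empty)
PUSH 3   : 3
PUSH 2   : 3 2
DIV      : 1
LOAD 0   : 1 7
OVER     : 1 7 1
DUP      : 1 7 1 1
SUB      : 1 7 0
STORE 2  : 1 7
ADD      : 8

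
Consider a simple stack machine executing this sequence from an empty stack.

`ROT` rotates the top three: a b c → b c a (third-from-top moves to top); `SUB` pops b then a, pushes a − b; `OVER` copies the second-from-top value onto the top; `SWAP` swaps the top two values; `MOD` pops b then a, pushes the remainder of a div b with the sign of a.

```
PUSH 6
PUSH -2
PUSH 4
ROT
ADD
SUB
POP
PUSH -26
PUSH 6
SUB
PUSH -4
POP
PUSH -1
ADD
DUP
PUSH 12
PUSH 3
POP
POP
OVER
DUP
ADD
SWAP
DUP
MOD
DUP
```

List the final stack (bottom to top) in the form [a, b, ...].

PUSH 6   -> 6
PUSH -2  -> 6 -2
PUSH 4   -> 6 -2 4
ROT      -> -2 4 6
ADD      -> -2 10
SUB      -> -12
POP      -> (empty)
PUSH -26 -> -26
PUSH 6   -> -26 6
SUB      -> -32
PUSH -4  -> -32 -4
POP      -> -32
PUSH -1  -> -32 -1
ADD      -> -33
DUP      -> -33 -33
PUSH 12  -> -33 -33 12
PUSH 3   -> -33 -33 12 3
POP      -> -33 -33 12
POP      -> -33 -33
OVER     -> -33 -33 -33
DUP      -> -33 -33 -33 -33
ADD      -> -33 -33 -66
SWAP     -> -33 -66 -33
DUP      -> -33 -66 -33 -33
MOD      -> -33 -66 0
DUP      -> -33 -66 0 0

[-33, -66, 0, 0]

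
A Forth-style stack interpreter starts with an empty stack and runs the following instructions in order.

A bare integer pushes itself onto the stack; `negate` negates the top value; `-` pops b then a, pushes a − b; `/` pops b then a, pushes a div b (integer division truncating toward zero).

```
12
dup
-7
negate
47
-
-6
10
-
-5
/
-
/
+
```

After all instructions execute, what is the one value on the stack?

12      [12]
dup     [12, 12]
-7      [12, 12, -7]
negate  [12, 12, 7]
47      [12, 12, 7, 47]
-       [12, 12, -40]
-6      [12, 12, -40, -6]
10      [12, 12, -40, -6, 10]
-       [12, 12, -40, -16]
-5      [12, 12, -40, -16, -5]
/       [12, 12, -40, 3]
-       [12, 12, -43]
/       [12, 0]
+       [12]

12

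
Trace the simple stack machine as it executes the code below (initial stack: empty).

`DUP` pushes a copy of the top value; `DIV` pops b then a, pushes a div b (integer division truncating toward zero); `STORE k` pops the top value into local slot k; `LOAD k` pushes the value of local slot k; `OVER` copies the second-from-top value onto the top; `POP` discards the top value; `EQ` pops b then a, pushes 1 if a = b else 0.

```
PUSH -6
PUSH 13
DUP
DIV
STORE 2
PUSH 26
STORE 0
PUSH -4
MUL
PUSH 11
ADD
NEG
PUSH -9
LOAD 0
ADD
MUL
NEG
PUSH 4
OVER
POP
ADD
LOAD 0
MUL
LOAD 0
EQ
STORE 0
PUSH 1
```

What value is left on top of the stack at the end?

1

PUSH -6 -> -6
PUSH 13 -> -6 13
DUP     -> -6 13 13
DIV     -> -6 1
STORE 2 -> -6
PUSH 26 -> -6 26
STORE 0 -> -6
PUSH -4 -> -6 -4
MUL     -> 24
PUSH 11 -> 24 11
ADD     -> 35
NEG     -> -35
PUSH -9 -> -35 -9
LOAD 0  -> -35 -9 26
ADD     -> -35 17
MUL     -> -595
NEG     -> 595
PUSH 4  -> 595 4
OVER    -> 595 4 595
POP     -> 595 4
ADD     -> 599
LOAD 0  -> 599 26
MUL     -> 15574
LOAD 0  -> 15574 26
EQ      -> 0
STORE 0 -> (empty)
PUSH 1  -> 1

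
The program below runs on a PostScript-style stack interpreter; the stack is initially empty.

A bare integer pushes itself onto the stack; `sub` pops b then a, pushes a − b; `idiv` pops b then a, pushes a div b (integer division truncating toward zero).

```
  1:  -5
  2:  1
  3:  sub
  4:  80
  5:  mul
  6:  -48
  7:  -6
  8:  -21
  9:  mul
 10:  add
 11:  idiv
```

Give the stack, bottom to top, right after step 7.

[-480, -48, -6]

-5  -> -5
1   -> -5 1
sub -> -6
80  -> -6 80
mul -> -480
-48 -> -480 -48
-6  -> -480 -48 -6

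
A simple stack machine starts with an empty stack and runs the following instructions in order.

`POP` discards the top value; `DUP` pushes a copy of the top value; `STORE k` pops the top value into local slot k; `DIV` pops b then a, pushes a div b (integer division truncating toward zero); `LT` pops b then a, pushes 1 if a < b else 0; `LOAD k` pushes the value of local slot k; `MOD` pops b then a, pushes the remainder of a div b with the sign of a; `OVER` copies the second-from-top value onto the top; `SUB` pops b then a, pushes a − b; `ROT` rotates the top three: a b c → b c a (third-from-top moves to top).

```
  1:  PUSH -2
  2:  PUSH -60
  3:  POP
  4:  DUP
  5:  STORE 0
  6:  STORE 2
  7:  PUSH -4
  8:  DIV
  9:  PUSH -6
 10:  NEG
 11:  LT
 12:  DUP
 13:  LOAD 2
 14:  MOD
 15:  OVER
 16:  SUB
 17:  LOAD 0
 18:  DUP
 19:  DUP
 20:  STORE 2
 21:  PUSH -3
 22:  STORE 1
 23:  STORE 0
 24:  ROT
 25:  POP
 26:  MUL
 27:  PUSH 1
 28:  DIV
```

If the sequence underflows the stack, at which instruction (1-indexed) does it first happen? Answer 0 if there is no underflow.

8

PUSH -2  -> [-2]
PUSH -60 -> [-2, -60]
POP      -> [-2]
DUP      -> [-2, -2]
STORE 0  -> [-2]
STORE 2  -> []
PUSH -4  -> [-4]
DIV  — needs 2 operands, stack has 1 → underflow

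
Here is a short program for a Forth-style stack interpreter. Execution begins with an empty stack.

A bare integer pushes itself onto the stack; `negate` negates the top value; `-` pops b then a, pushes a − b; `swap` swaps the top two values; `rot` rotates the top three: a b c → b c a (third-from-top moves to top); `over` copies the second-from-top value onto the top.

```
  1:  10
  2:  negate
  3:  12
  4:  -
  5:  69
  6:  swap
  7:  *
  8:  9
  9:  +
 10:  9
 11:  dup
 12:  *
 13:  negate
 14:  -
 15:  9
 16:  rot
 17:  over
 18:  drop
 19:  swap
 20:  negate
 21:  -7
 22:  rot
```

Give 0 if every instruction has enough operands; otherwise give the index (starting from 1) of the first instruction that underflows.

10     : 10
negate : -10
12     : -10 12
-      : -22
69     : -22 69
swap   : 69 -22
*      : -1518
9      : -1518 9
+      : -1509
9      : -1509 9
dup    : -1509 9 9
*      : -1509 81
negate : -1509 -81
-      : -1428
9      : -1428 9
rot  — needs 3 operands, stack has 2 → underflow

16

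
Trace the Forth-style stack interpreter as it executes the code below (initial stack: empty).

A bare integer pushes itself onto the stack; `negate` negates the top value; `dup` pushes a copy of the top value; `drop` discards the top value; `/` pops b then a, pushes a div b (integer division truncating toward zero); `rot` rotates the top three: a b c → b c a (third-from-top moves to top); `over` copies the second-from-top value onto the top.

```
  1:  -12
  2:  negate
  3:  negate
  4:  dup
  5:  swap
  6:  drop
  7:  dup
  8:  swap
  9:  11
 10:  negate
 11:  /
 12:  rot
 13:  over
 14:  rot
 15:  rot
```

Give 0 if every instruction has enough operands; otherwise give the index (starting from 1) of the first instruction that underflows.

12

-12    : [-12]
negate : [12]
negate : [-12]
dup    : [-12, -12]
swap   : [-12, -12]
drop   : [-12]
dup    : [-12, -12]
swap   : [-12, -12]
11     : [-12, -12, 11]
negate : [-12, -12, -11]
/      : [-12, 1]
rot  — needs 3 operands, stack has 2 → underflow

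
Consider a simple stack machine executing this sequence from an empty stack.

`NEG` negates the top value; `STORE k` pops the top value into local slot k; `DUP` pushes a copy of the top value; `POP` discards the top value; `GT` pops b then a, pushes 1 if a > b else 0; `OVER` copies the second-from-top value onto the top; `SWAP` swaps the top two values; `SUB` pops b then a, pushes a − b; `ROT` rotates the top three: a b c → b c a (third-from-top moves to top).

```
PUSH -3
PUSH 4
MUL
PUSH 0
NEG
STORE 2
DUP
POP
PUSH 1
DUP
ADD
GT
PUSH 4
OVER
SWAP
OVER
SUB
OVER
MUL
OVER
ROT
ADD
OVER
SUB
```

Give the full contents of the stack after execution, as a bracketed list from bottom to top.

PUSH -3  -3
PUSH 4   -3 4
MUL      -12
PUSH 0   -12 0
NEG      -12 0
STORE 2  -12
DUP      -12 -12
POP      -12
PUSH 1   -12 1
DUP      -12 1 1
ADD      -12 2
GT       0
PUSH 4   0 4
OVER     0 4 0
SWAP     0 0 4
OVER     0 0 4 0
SUB      0 0 4
OVER     0 0 4 0
MUL      0 0 0
OVER     0 0 0 0
ROT      0 0 0 0
ADD      0 0 0
OVER     0 0 0 0
SUB      0 0 0

[0, 0, 0]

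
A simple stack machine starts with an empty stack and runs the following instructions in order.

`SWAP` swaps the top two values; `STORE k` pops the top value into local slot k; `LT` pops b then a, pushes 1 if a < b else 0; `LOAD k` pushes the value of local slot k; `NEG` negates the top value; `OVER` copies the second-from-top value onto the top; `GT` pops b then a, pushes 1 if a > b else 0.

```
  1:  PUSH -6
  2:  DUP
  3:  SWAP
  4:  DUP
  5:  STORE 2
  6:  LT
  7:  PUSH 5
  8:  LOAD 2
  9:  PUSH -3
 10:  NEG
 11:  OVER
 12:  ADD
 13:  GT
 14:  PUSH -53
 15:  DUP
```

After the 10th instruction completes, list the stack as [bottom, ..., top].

PUSH -6  -6
DUP      -6 -6
SWAP     -6 -6
DUP      -6 -6 -6
STORE 2  -6 -6
LT       0
PUSH 5   0 5
LOAD 2   0 5 -6
PUSH -3  0 5 -6 -3
NEG      0 5 -6 3

[0, 5, -6, 3]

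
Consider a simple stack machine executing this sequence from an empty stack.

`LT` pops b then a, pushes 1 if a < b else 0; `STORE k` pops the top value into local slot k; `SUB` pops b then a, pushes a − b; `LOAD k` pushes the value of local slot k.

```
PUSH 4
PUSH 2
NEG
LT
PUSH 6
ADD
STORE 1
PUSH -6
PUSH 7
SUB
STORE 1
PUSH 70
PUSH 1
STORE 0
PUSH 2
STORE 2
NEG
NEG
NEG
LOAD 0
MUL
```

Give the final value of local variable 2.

PUSH 4  -> 4
PUSH 2  -> 4 2
NEG     -> 4 -2
LT      -> 0
PUSH 6  -> 0 6
ADD     -> 6
STORE 1 -> (empty)
PUSH -6 -> -6
PUSH 7  -> -6 7
SUB     -> -13
STORE 1 -> (empty)
PUSH 70 -> 70
PUSH 1  -> 70 1
STORE 0 -> 70
PUSH 2  -> 70 2
STORE 2 -> 70
NEG     -> -70
NEG     -> 70
NEG     -> -70
LOAD 0  -> -70 1
MUL     -> -70

2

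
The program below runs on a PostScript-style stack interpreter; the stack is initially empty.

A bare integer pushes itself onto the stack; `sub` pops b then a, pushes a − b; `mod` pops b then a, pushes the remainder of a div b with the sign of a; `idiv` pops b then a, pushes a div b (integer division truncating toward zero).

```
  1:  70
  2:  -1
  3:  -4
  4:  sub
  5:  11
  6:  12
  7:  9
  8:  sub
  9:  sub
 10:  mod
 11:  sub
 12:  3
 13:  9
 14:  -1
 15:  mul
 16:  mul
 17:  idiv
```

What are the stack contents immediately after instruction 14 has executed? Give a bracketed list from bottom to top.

70  -> [70]
-1  -> [70, -1]
-4  -> [70, -1, -4]
sub -> [70, 3]
11  -> [70, 3, 11]
12  -> [70, 3, 11, 12]
9   -> [70, 3, 11, 12, 9]
sub -> [70, 3, 11, 3]
sub -> [70, 3, 8]
mod -> [70, 3]
sub -> [67]
3   -> [67, 3]
9   -> [67, 3, 9]
-1  -> [67, 3, 9, -1]

[67, 3, 9, -1]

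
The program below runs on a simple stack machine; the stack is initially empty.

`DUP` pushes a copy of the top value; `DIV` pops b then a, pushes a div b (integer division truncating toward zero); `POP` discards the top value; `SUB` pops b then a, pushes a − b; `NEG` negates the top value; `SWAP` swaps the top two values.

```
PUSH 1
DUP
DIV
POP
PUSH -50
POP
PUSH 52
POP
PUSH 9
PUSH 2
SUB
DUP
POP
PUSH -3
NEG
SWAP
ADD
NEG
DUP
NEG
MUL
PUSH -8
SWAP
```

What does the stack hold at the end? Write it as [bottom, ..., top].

PUSH 1   : [1]
DUP      : [1, 1]
DIV      : [1]
POP      : []
PUSH -50 : [-50]
POP      : []
PUSH 52  : [52]
POP      : []
PUSH 9   : [9]
PUSH 2   : [9, 2]
SUB      : [7]
DUP      : [7, 7]
POP      : [7]
PUSH -3  : [7, -3]
NEG      : [7, 3]
SWAP     : [3, 7]
ADD      : [10]
NEG      : [-10]
DUP      : [-10, -10]
NEG      : [-10, 10]
MUL      : [-100]
PUSH -8  : [-100, -8]
SWAP     : [-8, -100]

[-8, -100]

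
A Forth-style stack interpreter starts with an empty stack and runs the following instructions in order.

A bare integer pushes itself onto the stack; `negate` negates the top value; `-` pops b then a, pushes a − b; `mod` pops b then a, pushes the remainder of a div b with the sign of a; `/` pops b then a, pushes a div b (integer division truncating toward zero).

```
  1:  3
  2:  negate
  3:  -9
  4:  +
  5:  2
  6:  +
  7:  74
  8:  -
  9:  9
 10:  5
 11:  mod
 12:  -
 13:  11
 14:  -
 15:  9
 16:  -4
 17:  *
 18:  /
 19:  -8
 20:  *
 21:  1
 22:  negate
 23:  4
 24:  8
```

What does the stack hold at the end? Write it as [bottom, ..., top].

[-16, -1, 4, 8]

3      : [3]
negate : [-3]
-9     : [-3, -9]
+      : [-12]
2      : [-12, 2]
+      : [-10]
74     : [-10, 74]
-      : [-84]
9      : [-84, 9]
5      : [-84, 9, 5]
mod    : [-84, 4]
-      : [-88]
11     : [-88, 11]
-      : [-99]
9      : [-99, 9]
-4     : [-99, 9, -4]
*      : [-99, -36]
/      : [2]
-8     : [2, -8]
*      : [-16]
1      : [-16, 1]
negate : [-16, -1]
4      : [-16, -1, 4]
8      : [-16, -1, 4, 8]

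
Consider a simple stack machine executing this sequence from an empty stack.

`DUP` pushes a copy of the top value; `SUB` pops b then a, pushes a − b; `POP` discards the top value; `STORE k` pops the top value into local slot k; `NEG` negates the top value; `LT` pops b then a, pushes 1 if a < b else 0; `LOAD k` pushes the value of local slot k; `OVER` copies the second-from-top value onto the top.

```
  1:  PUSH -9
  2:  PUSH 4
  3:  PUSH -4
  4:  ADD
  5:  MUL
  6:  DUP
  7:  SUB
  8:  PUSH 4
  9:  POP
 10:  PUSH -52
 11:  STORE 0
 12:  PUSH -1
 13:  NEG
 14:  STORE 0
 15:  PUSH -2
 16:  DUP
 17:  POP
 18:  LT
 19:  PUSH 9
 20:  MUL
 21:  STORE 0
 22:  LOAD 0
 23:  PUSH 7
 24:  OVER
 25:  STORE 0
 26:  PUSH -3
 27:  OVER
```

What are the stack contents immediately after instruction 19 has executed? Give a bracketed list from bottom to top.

[0, 9]

PUSH -9   -9
PUSH 4    -9 4
PUSH -4   -9 4 -4
ADD       -9 0
MUL       0
DUP       0 0
SUB       0
PUSH 4    0 4
POP       0
PUSH -52  0 -52
STORE 0   0
PUSH -1   0 -1
NEG       0 1
STORE 0   0
PUSH -2   0 -2
DUP       0 -2 -2
POP       0 -2
LT        0
PUSH 9    0 9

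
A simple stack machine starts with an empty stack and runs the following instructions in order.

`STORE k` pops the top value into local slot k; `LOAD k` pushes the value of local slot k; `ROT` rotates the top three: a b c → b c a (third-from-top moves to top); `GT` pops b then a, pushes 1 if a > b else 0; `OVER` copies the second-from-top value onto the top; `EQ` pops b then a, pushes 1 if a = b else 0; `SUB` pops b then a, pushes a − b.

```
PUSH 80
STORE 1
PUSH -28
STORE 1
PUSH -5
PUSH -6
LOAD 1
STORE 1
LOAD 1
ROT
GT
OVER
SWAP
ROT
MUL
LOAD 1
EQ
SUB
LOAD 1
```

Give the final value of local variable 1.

PUSH 80  -> 80
STORE 1  -> (empty)
PUSH -28 -> -28
STORE 1  -> (empty)
PUSH -5  -> -5
PUSH -6  -> -5 -6
LOAD 1   -> -5 -6 -28
STORE 1  -> -5 -6
LOAD 1   -> -5 -6 -28
ROT      -> -6 -28 -5
GT       -> -6 0
OVER     -> -6 0 -6
SWAP     -> -6 -6 0
ROT      -> -6 0 -6
MUL      -> -6 0
LOAD 1   -> -6 0 -28
EQ       -> -6 0
SUB      -> -6
LOAD 1   -> -6 -28

-28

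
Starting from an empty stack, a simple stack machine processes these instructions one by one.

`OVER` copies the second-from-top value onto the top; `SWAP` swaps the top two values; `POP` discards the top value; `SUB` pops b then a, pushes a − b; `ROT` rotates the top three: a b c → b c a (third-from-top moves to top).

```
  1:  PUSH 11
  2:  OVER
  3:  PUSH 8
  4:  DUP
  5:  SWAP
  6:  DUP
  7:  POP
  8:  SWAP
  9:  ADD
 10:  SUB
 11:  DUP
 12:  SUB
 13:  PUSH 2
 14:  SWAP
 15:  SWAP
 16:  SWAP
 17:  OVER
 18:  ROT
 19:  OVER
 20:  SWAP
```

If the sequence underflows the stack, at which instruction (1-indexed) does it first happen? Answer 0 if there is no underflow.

PUSH 11 → [11]
OVER  — needs 2 operands, stack has 1 → underflow

2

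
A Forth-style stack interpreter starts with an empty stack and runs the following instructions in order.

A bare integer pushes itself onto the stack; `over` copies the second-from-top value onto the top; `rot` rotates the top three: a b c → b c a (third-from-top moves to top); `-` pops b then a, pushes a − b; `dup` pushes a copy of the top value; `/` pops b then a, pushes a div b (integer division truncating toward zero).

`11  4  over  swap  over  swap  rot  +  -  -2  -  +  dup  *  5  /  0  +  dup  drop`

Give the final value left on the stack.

16

11   : 11
4    : 11 4
over : 11 4 11
swap : 11 11 4
over : 11 11 4 11
swap : 11 11 11 4
rot  : 11 11 4 11
+    : 11 11 15
-    : 11 -4
-2   : 11 -4 -2
-    : 11 -2
+    : 9
dup  : 9 9
*    : 81
5    : 81 5
/    : 16
0    : 16 0
+    : 16
dup  : 16 16
drop : 16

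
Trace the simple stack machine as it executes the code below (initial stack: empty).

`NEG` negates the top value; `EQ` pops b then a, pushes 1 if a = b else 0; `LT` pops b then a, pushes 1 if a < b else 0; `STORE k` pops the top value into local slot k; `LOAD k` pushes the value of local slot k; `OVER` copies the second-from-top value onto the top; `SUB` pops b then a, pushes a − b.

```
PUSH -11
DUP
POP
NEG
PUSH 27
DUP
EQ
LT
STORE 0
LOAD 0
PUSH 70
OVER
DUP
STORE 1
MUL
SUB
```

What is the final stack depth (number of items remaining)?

PUSH -11 → [-11]
DUP      → [-11, -11]
POP      → [-11]
NEG      → [11]
PUSH 27  → [11, 27]
DUP      → [11, 27, 27]
EQ       → [11, 1]
LT       → [0]
STORE 0  → []
LOAD 0   → [0]
PUSH 70  → [0, 70]
OVER     → [0, 70, 0]
DUP      → [0, 70, 0, 0]
STORE 1  → [0, 70, 0]
MUL      → [0, 0]
SUB      → [0]

1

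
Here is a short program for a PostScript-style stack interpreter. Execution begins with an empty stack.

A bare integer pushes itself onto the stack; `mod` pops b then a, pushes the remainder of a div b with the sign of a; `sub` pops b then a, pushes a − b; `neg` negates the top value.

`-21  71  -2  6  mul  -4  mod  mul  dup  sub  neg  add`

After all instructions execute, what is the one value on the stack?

-21

-21 -> -21
71  -> -21 71
-2  -> -21 71 -2
6   -> -21 71 -2 6
mul -> -21 71 -12
-4  -> -21 71 -12 -4
mod -> -21 71 0
mul -> -21 0
dup -> -21 0 0
sub -> -21 0
neg -> -21 0
add -> -21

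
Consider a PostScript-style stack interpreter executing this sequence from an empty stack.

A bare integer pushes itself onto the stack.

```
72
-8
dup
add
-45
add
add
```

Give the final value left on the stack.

72  -> 72
-8  -> 72 -8
dup -> 72 -8 -8
add -> 72 -16
-45 -> 72 -16 -45
add -> 72 -61
add -> 11

11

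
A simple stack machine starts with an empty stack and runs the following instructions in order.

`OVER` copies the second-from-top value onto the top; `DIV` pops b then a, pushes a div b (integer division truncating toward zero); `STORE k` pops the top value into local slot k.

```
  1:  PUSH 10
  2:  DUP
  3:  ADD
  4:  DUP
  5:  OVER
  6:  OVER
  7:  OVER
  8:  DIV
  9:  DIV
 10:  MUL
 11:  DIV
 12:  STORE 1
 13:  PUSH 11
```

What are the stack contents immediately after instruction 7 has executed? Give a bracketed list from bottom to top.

[20, 20, 20, 20, 20]

PUSH 10 → 10
DUP     → 10 10
ADD     → 20
DUP     → 20 20
OVER    → 20 20 20
OVER    → 20 20 20 20
OVER    → 20 20 20 20 20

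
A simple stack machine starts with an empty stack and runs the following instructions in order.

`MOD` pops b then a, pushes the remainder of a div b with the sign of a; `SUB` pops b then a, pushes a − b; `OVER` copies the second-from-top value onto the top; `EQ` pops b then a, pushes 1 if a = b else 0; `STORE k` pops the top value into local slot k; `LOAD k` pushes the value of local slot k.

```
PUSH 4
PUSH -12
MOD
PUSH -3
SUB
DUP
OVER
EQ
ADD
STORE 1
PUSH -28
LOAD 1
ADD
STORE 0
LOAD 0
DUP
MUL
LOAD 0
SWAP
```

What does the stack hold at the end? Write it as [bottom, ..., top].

[-20, 400]

PUSH 4   : 4
PUSH -12 : 4 -12
MOD      : 4
PUSH -3  : 4 -3
SUB      : 7
DUP      : 7 7
OVER     : 7 7 7
EQ       : 7 1
ADD      : 8
STORE 1  : (empty)
PUSH -28 : -28
LOAD 1   : -28 8
ADD      : -20
STORE 0  : (empty)
LOAD 0   : -20
DUP      : -20 -20
MUL      : 400
LOAD 0   : 400 -20
SWAP     : -20 400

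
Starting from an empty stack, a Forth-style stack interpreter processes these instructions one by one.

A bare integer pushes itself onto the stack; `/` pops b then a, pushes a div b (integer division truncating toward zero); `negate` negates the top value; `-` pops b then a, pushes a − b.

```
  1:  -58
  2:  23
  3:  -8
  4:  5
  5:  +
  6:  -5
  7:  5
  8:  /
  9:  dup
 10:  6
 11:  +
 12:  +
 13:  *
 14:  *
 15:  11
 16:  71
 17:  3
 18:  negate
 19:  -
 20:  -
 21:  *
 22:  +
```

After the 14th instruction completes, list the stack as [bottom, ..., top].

[-58, -276]

-58 -> [-58]
23  -> [-58, 23]
-8  -> [-58, 23, -8]
5   -> [-58, 23, -8, 5]
+   -> [-58, 23, -3]
-5  -> [-58, 23, -3, -5]
5   -> [-58, 23, -3, -5, 5]
/   -> [-58, 23, -3, -1]
dup -> [-58, 23, -3, -1, -1]
6   -> [-58, 23, -3, -1, -1, 6]
+   -> [-58, 23, -3, -1, 5]
+   -> [-58, 23, -3, 4]
*   -> [-58, 23, -12]
*   -> [-58, -276]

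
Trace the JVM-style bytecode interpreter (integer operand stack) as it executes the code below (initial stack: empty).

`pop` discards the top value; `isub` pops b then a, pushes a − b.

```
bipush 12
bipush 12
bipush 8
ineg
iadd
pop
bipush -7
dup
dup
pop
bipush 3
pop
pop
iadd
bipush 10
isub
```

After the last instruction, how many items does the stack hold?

bipush 12 -> [12]
bipush 12 -> [12, 12]
bipush 8  -> [12, 12, 8]
ineg      -> [12, 12, -8]
iadd      -> [12, 4]
pop       -> [12]
bipush -7 -> [12, -7]
dup       -> [12, -7, -7]
dup       -> [12, -7, -7, -7]
pop       -> [12, -7, -7]
bipush 3  -> [12, -7, -7, 3]
pop       -> [12, -7, -7]
pop       -> [12, -7]
iadd      -> [5]
bipush 10 -> [5, 10]
isub      -> [-5]

1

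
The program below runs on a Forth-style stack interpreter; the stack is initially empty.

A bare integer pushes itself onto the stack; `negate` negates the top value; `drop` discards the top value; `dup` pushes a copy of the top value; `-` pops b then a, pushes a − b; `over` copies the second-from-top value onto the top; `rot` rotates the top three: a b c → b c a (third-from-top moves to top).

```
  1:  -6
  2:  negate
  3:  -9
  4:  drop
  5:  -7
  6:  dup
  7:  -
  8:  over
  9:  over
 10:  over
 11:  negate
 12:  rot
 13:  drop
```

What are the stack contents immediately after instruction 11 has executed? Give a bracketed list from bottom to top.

-6     → [-6]
negate → [6]
-9     → [6, -9]
drop   → [6]
-7     → [6, -7]
dup    → [6, -7, -7]
-      → [6, 0]
over   → [6, 0, 6]
over   → [6, 0, 6, 0]
over   → [6, 0, 6, 0, 6]
negate → [6, 0, 6, 0, -6]

[6, 0, 6, 0, -6]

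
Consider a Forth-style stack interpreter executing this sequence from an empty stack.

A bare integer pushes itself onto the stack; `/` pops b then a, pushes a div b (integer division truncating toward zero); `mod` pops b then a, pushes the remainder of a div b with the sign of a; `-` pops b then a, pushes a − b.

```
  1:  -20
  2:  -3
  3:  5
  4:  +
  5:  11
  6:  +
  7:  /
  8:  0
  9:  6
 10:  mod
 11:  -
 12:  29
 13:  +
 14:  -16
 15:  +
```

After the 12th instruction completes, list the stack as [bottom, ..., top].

-20 : [-20]
-3  : [-20, -3]
5   : [-20, -3, 5]
+   : [-20, 2]
11  : [-20, 2, 11]
+   : [-20, 13]
/   : [-1]
0   : [-1, 0]
6   : [-1, 0, 6]
mod : [-1, 0]
-   : [-1]
29  : [-1, 29]

[-1, 29]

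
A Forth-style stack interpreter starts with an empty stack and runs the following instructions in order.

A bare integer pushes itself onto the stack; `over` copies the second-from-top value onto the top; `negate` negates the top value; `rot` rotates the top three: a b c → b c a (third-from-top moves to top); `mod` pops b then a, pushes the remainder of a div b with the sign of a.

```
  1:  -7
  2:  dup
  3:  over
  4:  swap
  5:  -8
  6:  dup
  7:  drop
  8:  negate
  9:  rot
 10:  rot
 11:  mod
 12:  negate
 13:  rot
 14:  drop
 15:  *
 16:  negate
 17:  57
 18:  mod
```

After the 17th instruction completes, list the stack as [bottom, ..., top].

[0, 57]

-7     → [-7]
dup    → [-7, -7]
over   → [-7, -7, -7]
swap   → [-7, -7, -7]
-8     → [-7, -7, -7, -8]
dup    → [-7, -7, -7, -8, -8]
drop   → [-7, -7, -7, -8]
negate → [-7, -7, -7, 8]
rot    → [-7, -7, 8, -7]
rot    → [-7, 8, -7, -7]
mod    → [-7, 8, 0]
negate → [-7, 8, 0]
rot    → [8, 0, -7]
drop   → [8, 0]
*      → [0]
negate → [0]
57     → [0, 57]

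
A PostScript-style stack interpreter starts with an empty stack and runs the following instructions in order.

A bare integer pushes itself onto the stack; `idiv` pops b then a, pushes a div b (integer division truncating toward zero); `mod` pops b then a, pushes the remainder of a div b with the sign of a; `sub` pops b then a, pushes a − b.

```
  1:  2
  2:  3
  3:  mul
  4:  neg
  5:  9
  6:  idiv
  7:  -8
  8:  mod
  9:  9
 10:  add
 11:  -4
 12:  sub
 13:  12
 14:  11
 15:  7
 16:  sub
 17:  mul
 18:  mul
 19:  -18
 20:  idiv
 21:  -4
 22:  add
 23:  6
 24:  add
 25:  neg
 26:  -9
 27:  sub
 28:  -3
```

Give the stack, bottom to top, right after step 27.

[41]

2     2
3     2 3
mul   6
neg   -6
9     -6 9
idiv  0
-8    0 -8
mod   0
9     0 9
add   9
-4    9 -4
sub   13
12    13 12
11    13 12 11
7     13 12 11 7
sub   13 12 4
mul   13 48
mul   624
-18   624 -18
idiv  -34
-4    -34 -4
add   -38
6     -38 6
add   -32
neg   32
-9    32 -9
sub   41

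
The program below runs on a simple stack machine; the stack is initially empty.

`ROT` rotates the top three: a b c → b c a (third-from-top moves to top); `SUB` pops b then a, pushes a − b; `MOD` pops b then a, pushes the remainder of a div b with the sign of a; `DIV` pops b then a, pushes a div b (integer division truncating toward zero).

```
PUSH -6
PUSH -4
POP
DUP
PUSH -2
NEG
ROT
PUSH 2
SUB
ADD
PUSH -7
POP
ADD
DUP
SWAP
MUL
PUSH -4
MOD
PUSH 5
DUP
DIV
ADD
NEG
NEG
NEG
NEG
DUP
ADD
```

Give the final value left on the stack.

PUSH -6 → -6
PUSH -4 → -6 -4
POP     → -6
DUP     → -6 -6
PUSH -2 → -6 -6 -2
NEG     → -6 -6 2
ROT     → -6 2 -6
PUSH 2  → -6 2 -6 2
SUB     → -6 2 -8
ADD     → -6 -6
PUSH -7 → -6 -6 -7
POP     → -6 -6
ADD     → -12
DUP     → -12 -12
SWAP    → -12 -12
MUL     → 144
PUSH -4 → 144 -4
MOD     → 0
PUSH 5  → 0 5
DUP     → 0 5 5
DIV     → 0 1
ADD     → 1
NEG     → -1
NEG     → 1
NEG     → -1
NEG     → 1
DUP     → 1 1
ADD     → 2

2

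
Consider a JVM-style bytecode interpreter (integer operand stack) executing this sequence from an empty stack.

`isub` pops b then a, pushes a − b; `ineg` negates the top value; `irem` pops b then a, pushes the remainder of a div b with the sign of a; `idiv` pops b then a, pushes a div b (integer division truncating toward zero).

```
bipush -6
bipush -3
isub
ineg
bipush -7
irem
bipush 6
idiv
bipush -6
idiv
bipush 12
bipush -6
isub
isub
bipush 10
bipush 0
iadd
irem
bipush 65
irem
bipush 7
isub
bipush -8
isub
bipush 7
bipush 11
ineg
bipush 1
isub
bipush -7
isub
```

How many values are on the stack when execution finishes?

3

bipush -6  [-6]
bipush -3  [-6, -3]
isub       [-3]
ineg       [3]
bipush -7  [3, -7]
irem       [3]
bipush 6   [3, 6]
idiv       [0]
bipush -6  [0, -6]
idiv       [0]
bipush 12  [0, 12]
bipush -6  [0, 12, -6]
isub       [0, 18]
isub       [-18]
bipush 10  [-18, 10]
bipush 0   [-18, 10, 0]
iadd       [-18, 10]
irem       [-8]
bipush 65  [-8, 65]
irem       [-8]
bipush 7   [-8, 7]
isub       [-15]
bipush -8  [-15, -8]
isub       [-7]
bipush 7   [-7, 7]
bipush 11  [-7, 7, 11]
ineg       [-7, 7, -11]
bipush 1   [-7, 7, -11, 1]
isub       [-7, 7, -12]
bipush -7  [-7, 7, -12, -7]
isub       [-7, 7, -5]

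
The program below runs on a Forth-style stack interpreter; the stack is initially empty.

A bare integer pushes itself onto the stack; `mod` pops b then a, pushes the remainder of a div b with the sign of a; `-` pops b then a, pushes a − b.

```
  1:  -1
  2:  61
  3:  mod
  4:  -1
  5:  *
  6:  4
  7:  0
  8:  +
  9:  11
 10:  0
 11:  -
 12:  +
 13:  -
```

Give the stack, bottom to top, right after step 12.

[1, 15]

-1  -> [-1]
61  -> [-1, 61]
mod -> [-1]
-1  -> [-1, -1]
*   -> [1]
4   -> [1, 4]
0   -> [1, 4, 0]
+   -> [1, 4]
11  -> [1, 4, 11]
0   -> [1, 4, 11, 0]
-   -> [1, 4, 11]
+   -> [1, 15]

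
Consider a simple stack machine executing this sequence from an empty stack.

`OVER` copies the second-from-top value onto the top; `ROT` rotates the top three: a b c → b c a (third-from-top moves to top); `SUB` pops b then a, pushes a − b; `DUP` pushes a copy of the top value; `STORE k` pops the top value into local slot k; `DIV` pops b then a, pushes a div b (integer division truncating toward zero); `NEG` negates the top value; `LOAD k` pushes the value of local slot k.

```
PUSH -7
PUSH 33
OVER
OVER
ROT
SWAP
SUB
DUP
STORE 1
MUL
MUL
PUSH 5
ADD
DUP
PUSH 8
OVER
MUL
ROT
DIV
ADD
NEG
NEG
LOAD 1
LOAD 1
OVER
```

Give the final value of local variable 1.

PUSH -7 : [-7]
PUSH 33 : [-7, 33]
OVER    : [-7, 33, -7]
OVER    : [-7, 33, -7, 33]
ROT     : [-7, -7, 33, 33]
SWAP    : [-7, -7, 33, 33]
SUB     : [-7, -7, 0]
DUP     : [-7, -7, 0, 0]
STORE 1 : [-7, -7, 0]
MUL     : [-7, 0]
MUL     : [0]
PUSH 5  : [0, 5]
ADD     : [5]
DUP     : [5, 5]
PUSH 8  : [5, 5, 8]
OVER    : [5, 5, 8, 5]
MUL     : [5, 5, 40]
ROT     : [5, 40, 5]
DIV     : [5, 8]
ADD     : [13]
NEG     : [-13]
NEG     : [13]
LOAD 1  : [13, 0]
LOAD 1  : [13, 0, 0]
OVER    : [13, 0, 0, 0]

0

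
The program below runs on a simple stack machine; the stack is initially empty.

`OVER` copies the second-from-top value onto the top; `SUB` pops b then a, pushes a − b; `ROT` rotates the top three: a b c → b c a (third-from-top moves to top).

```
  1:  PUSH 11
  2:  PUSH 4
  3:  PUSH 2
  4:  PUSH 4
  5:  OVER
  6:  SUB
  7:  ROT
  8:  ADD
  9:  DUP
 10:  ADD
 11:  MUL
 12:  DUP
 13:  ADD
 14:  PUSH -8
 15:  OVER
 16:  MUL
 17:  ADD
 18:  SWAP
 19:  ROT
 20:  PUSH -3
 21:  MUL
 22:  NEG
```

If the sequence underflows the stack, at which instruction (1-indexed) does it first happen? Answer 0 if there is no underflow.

PUSH 11 : [11]
PUSH 4  : [11, 4]
PUSH 2  : [11, 4, 2]
PUSH 4  : [11, 4, 2, 4]
OVER    : [11, 4, 2, 4, 2]
SUB     : [11, 4, 2, 2]
ROT     : [11, 2, 2, 4]
ADD     : [11, 2, 6]
DUP     : [11, 2, 6, 6]
ADD     : [11, 2, 12]
MUL     : [11, 24]
DUP     : [11, 24, 24]
ADD     : [11, 48]
PUSH -8 : [11, 48, -8]
OVER    : [11, 48, -8, 48]
MUL     : [11, 48, -384]
ADD     : [11, -336]
SWAP    : [-336, 11]
ROT  — needs 3 operands, stack has 2 → underflow

19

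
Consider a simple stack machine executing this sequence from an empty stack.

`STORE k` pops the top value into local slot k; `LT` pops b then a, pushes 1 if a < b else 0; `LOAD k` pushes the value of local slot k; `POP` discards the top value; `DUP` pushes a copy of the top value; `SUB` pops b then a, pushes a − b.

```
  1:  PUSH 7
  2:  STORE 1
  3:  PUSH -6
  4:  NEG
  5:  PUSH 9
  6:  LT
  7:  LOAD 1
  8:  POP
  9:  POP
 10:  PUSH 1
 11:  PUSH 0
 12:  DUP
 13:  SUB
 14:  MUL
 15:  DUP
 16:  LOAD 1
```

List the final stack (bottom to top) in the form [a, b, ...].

PUSH 7  → [7]
STORE 1 → []
PUSH -6 → [-6]
NEG     → [6]
PUSH 9  → [6, 9]
LT      → [1]
LOAD 1  → [1, 7]
POP     → [1]
POP     → []
PUSH 1  → [1]
PUSH 0  → [1, 0]
DUP     → [1, 0, 0]
SUB     → [1, 0]
MUL     → [0]
DUP     → [0, 0]
LOAD 1  → [0, 0, 7]

[0, 0, 7]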